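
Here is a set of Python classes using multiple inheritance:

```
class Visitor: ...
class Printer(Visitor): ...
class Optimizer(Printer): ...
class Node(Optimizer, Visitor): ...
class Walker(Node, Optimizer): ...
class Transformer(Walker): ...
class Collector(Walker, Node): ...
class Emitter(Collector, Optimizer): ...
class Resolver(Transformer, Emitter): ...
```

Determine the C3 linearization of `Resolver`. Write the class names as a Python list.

[Resolver, Transformer, Emitter, Collector, Walker, Node, Optimizer, Printer, Visitor, object]

L[Resolver] = Resolver + merge(L[Transformer], L[Emitter], [Transformer Emitter])
  take Transformer:  [Transformer Walker Node Optimizer Printer Visitor object] + [Emitter Collector Walker Node Optimizer Printer Visitor object] + [Transformer Emitter]
  take Emitter:  [Walker Node Optimizer Printer Visitor object] + [Emitter Collector Walker Node Optimizer Printer Visitor object] + [Emitter]
  take Collector:  [Walker Node Optimizer Printer Visitor object] + [Collector Walker Node Optimizer Printer Visitor object]
  take Walker:  [Walker Node Optimizer Printer Visitor object] + [Walker Node Optimizer Printer Visitor object]
  take Node:  [Node Optimizer Printer Visitor object] + [Node Optimizer Printer Visitor object]
  take Optimizer:  [Optimizer Printer Visitor object] + [Optimizer Printer Visitor object]
  take Printer:  [Printer Visitor object] + [Printer Visitor object]
  take Visitor:  [Visitor object] + [Visitor object]
  take object:  [object] + [object]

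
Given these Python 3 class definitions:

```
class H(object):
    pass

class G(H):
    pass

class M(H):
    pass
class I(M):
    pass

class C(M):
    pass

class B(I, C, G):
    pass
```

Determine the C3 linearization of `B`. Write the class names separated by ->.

B -> I -> C -> M -> G -> H -> object

L[B] = B + merge(L[I], L[C], L[G], [I C G])
  take I:  [I M H object] + [C M H object] + [G H object] + [I C G]
  take C:  [M H object] + [C M H object] + [G H object] + [C G]
  take M:  [M H object] + [M H object] + [G H object] + [G]
  take G:  [H object] + [H object] + [G H object] + [G]
  take H:  [H object] + [H object] + [H object]
  take object:  [object] + [object] + [object]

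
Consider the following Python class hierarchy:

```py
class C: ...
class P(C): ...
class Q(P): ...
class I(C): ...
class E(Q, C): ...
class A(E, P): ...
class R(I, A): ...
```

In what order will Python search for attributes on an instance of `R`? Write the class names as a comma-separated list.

R, I, A, E, Q, P, C, object

L[R] = R + merge(L[I], L[A], [I A])
  take I:  [I C object] + [A E Q P C object] + [I A]
  take A:  [C object] + [A E Q P C object] + [A]
  take E:  [C object] + [E Q P C object]
  take Q:  [C object] + [Q P C object]
  take P:  [C object] + [P C object]
  take C:  [C object] + [C object]
  take object:  [object] + [object]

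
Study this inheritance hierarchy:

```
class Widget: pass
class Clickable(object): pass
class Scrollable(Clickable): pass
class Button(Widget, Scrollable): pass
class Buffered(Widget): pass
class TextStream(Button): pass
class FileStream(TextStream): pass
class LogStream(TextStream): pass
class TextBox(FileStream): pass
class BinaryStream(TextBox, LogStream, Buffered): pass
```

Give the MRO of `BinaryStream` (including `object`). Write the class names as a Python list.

[BinaryStream, TextBox, FileStream, LogStream, TextStream, Button, Buffered, Widget, Scrollable, Clickable, object]

L[BinaryStream] = BinaryStream + merge(L[TextBox], L[LogStream], L[Buffered], [TextBox LogStream Buffered])
  take TextBox:  [TextBox FileStream TextStream Button Widget Scrollable Clickable object] + [LogStream TextStream Button Widget Scrollable Clickable object] + [Buffered Widget object] + [TextBox LogStream Buffered]
  take FileStream:  [FileStream TextStream Button Widget Scrollable Clickable object] + [LogStream TextStream Button Widget Scrollable Clickable object] + [Buffered Widget object] + [LogStream Buffered]
  take LogStream:  [TextStream Button Widget Scrollable Clickable object] + [LogStream TextStream Button Widget Scrollable Clickable object] + [Buffered Widget object] + [LogStream Buffered]
  take TextStream:  [TextStream Button Widget Scrollable Clickable object] + [TextStream Button Widget Scrollable Clickable object] + [Buffered Widget object] + [Buffered]
  take Button:  [Button Widget Scrollable Clickable object] + [Button Widget Scrollable Clickable object] + [Buffered Widget object] + [Buffered]
  take Buffered:  [Widget Scrollable Clickable object] + [Widget Scrollable Clickable object] + [Buffered Widget object] + [Buffered]
  take Widget:  [Widget Scrollable Clickable object] + [Widget Scrollable Clickable object] + [Widget object]
  take Scrollable:  [Scrollable Clickable object] + [Scrollable Clickable object] + [object]
  take Clickable:  [Clickable object] + [Clickable object] + [object]
  take object:  [object] + [object] + [object]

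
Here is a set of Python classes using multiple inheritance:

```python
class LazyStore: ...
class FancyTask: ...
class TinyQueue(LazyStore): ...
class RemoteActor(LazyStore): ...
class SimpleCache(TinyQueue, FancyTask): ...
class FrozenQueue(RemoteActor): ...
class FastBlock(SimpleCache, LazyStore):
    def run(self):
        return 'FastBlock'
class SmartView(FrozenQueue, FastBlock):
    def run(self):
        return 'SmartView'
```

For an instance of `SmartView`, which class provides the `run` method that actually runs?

L[SmartView] = SmartView + merge(L[FrozenQueue], L[FastBlock], [FrozenQueue FastBlock])
  take FrozenQueue:  [FrozenQueue RemoteActor LazyStore object] + [FastBlock SimpleCache TinyQueue LazyStore FancyTask object] + [FrozenQueue FastBlock]
  take RemoteActor:  [RemoteActor LazyStore object] + [FastBlock SimpleCache TinyQueue LazyStore FancyTask object] + [FastBlock]
  take FastBlock:  [LazyStore object] + [FastBlock SimpleCache TinyQueue LazyStore FancyTask object] + [FastBlock]
  take SimpleCache:  [LazyStore object] + [SimpleCache TinyQueue LazyStore FancyTask object]
  take TinyQueue:  [LazyStore object] + [TinyQueue LazyStore FancyTask object]
  take LazyStore:  [LazyStore object] + [LazyStore FancyTask object]
  take FancyTask:  [object] + [FancyTask object]
  take object:  [object] + [object]
MRO: SmartView FrozenQueue RemoteActor FastBlock SimpleCache TinyQueue LazyStore FancyTask object
run is defined in: FastBlock, SmartView. First along the MRO is SmartView.

SmartView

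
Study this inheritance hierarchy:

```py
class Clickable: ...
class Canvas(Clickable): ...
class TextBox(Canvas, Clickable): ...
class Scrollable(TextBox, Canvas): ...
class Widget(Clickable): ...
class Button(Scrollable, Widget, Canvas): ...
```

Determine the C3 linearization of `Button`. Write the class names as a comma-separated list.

Button, Scrollable, TextBox, Widget, Canvas, Clickable, object

L[Button] = Button + merge(L[Scrollable], L[Widget], L[Canvas], [Scrollable Widget Canvas])
  take Scrollable:  [Scrollable TextBox Canvas Clickable object] + [Widget Clickable object] + [Canvas Clickable object] + [Scrollable Widget Canvas]
  take TextBox:  [TextBox Canvas Clickable object] + [Widget Clickable object] + [Canvas Clickable object] + [Widget Canvas]
  take Widget:  [Canvas Clickable object] + [Widget Clickable object] + [Canvas Clickable object] + [Widget Canvas]
  take Canvas:  [Canvas Clickable object] + [Clickable object] + [Canvas Clickable object] + [Canvas]
  take Clickable:  [Clickable object] + [Clickable object] + [Clickable object]
  take object:  [object] + [object] + [object]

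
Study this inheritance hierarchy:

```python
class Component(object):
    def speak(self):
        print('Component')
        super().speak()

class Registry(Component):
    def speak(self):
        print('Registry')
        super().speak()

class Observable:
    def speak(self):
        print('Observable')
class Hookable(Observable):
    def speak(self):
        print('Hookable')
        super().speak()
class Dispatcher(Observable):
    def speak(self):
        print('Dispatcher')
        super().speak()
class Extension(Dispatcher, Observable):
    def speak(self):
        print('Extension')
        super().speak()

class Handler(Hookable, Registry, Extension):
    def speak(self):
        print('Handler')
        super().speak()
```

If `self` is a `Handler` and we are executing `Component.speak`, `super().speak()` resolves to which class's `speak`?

Extension

L[Handler] = Handler + merge(L[Hookable], L[Registry], L[Extension], [Hookable Registry Extension])
  take Hookable:  [Hookable Observable object] + [Registry Component object] + [Extension Dispatcher Observable object] + [Hookable Registry Extension]
  take Registry:  [Observable object] + [Registry Component object] + [Extension Dispatcher Observable object] + [Registry Extension]
  take Component:  [Observable object] + [Component object] + [Extension Dispatcher Observable object] + [Extension]
  take Extension:  [Observable object] + [object] + [Extension Dispatcher Observable object] + [Extension]
  take Dispatcher:  [Observable object] + [object] + [Dispatcher Observable object]
  take Observable:  [Observable object] + [object] + [Observable object]
  take object:  [object] + [object] + [object]
MRO: Handler Hookable Registry Component Extension Dispatcher Observable object
super() in Component.speak on a Handler instance goes to the class after Component in Handler's MRO: Extension.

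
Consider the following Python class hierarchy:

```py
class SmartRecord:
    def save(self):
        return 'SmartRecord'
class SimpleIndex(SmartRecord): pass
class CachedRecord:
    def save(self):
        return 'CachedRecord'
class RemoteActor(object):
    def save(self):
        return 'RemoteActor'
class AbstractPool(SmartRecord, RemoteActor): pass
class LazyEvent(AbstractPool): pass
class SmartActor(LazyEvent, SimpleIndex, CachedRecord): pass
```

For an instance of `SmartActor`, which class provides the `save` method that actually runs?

L[SmartActor] = SmartActor + merge(L[LazyEvent], L[SimpleIndex], L[CachedRecord], [LazyEvent SimpleIndex CachedRecord])
  take LazyEvent:  [LazyEvent AbstractPool SmartRecord RemoteActor object] + [SimpleIndex SmartRecord object] + [CachedRecord object] + [LazyEvent SimpleIndex CachedRecord]
  take AbstractPool:  [AbstractPool SmartRecord RemoteActor object] + [SimpleIndex SmartRecord object] + [CachedRecord object] + [SimpleIndex CachedRecord]
  take SimpleIndex:  [SmartRecord RemoteActor object] + [SimpleIndex SmartRecord object] + [CachedRecord object] + [SimpleIndex CachedRecord]
  take SmartRecord:  [SmartRecord RemoteActor object] + [SmartRecord object] + [CachedRecord object] + [CachedRecord]
  take RemoteActor:  [RemoteActor object] + [object] + [CachedRecord object] + [CachedRecord]
  take CachedRecord:  [object] + [object] + [CachedRecord object] + [CachedRecord]
  take object:  [object] + [object] + [object]
MRO: SmartActor LazyEvent AbstractPool SimpleIndex SmartRecord RemoteActor CachedRecord object
save is defined in: CachedRecord, RemoteActor, SmartRecord. First along the MRO is SmartRecord.

SmartRecord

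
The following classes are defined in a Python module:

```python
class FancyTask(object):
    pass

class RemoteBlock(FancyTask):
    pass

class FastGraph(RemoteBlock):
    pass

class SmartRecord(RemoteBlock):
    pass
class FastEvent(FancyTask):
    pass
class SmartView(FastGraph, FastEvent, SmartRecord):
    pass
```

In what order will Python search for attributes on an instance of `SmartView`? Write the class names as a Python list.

[SmartView, FastGraph, FastEvent, SmartRecord, RemoteBlock, FancyTask, object]

L[SmartView] = SmartView + merge(L[FastGraph], L[FastEvent], L[SmartRecord], [FastGraph FastEvent SmartRecord])
  take FastGraph:  [FastGraph RemoteBlock FancyTask object] + [FastEvent FancyTask object] + [SmartRecord RemoteBlock FancyTask object] + [FastGraph FastEvent SmartRecord]
  take FastEvent:  [RemoteBlock FancyTask object] + [FastEvent FancyTask object] + [SmartRecord RemoteBlock FancyTask object] + [FastEvent SmartRecord]
  take SmartRecord:  [RemoteBlock FancyTask object] + [FancyTask object] + [SmartRecord RemoteBlock FancyTask object] + [SmartRecord]
  take RemoteBlock:  [RemoteBlock FancyTask object] + [FancyTask object] + [RemoteBlock FancyTask object]
  take FancyTask:  [FancyTask object] + [FancyTask object] + [FancyTask object]
  take object:  [object] + [object] + [object]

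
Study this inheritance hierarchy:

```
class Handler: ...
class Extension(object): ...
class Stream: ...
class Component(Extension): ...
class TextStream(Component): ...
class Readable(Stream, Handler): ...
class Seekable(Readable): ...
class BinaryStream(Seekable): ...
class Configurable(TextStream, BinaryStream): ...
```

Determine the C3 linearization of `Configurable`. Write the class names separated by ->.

L[Configurable] = Configurable + merge(L[TextStream], L[BinaryStream], [TextStream BinaryStream])
  take TextStream:  [TextStream Component Extension object] + [BinaryStream Seekable Readable Stream Handler object] + [TextStream BinaryStream]
  take Component:  [Component Extension object] + [BinaryStream Seekable Readable Stream Handler object] + [BinaryStream]
  take Extension:  [Extension object] + [BinaryStream Seekable Readable Stream Handler object] + [BinaryStream]
  take BinaryStream:  [object] + [BinaryStream Seekable Readable Stream Handler object] + [BinaryStream]
  take Seekable:  [object] + [Seekable Readable Stream Handler object]
  take Readable:  [object] + [Readable Stream Handler object]
  take Stream:  [object] + [Stream Handler object]
  take Handler:  [object] + [Handler object]
  take object:  [object] + [object]

Configurable -> TextStream -> Component -> Extension -> BinaryStream -> Seekable -> Readable -> Stream -> Handler -> object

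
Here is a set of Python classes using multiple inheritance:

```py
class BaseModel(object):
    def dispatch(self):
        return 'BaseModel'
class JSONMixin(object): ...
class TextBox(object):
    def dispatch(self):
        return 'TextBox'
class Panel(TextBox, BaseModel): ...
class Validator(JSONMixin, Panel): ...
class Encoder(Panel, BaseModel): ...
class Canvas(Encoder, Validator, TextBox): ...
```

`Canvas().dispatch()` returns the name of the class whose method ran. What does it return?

TextBox

L[Canvas] = Canvas + merge(L[Encoder], L[Validator], L[TextBox], [Encoder Validator TextBox])
  take Encoder:  [Encoder Panel TextBox BaseModel object] + [Validator JSONMixin Panel TextBox BaseModel object] + [TextBox object] + [Encoder Validator TextBox]
  take Validator:  [Panel TextBox BaseModel object] + [Validator JSONMixin Panel TextBox BaseModel object] + [TextBox object] + [Validator TextBox]
  take JSONMixin:  [Panel TextBox BaseModel object] + [JSONMixin Panel TextBox BaseModel object] + [TextBox object] + [TextBox]
  take Panel:  [Panel TextBox BaseModel object] + [Panel TextBox BaseModel object] + [TextBox object] + [TextBox]
  take TextBox:  [TextBox BaseModel object] + [TextBox BaseModel object] + [TextBox object] + [TextBox]
  take BaseModel:  [BaseModel object] + [BaseModel object] + [object]
  take object:  [object] + [object] + [object]
MRO: Canvas Encoder Validator JSONMixin Panel TextBox BaseModel object
dispatch is defined in: BaseModel, TextBox. First along the MRO is TextBox.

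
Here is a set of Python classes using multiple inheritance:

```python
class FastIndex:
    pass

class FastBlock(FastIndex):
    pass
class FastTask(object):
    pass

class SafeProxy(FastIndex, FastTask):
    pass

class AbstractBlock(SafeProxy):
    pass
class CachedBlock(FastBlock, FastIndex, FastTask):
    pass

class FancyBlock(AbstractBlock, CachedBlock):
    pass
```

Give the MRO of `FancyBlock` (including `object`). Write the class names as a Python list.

L[FancyBlock] = FancyBlock + merge(L[AbstractBlock], L[CachedBlock], [AbstractBlock CachedBlock])
  take AbstractBlock:  [AbstractBlock SafeProxy FastIndex FastTask object] + [CachedBlock FastBlock FastIndex FastTask object] + [AbstractBlock CachedBlock]
  take SafeProxy:  [SafeProxy FastIndex FastTask object] + [CachedBlock FastBlock FastIndex FastTask object] + [CachedBlock]
  take CachedBlock:  [FastIndex FastTask object] + [CachedBlock FastBlock FastIndex FastTask object] + [CachedBlock]
  take FastBlock:  [FastIndex FastTask object] + [FastBlock FastIndex FastTask object]
  take FastIndex:  [FastIndex FastTask object] + [FastIndex FastTask object]
  take FastTask:  [FastTask object] + [FastTask object]
  take object:  [object] + [object]

[FancyBlock, AbstractBlock, SafeProxy, CachedBlock, FastBlock, FastIndex, FastTask, object]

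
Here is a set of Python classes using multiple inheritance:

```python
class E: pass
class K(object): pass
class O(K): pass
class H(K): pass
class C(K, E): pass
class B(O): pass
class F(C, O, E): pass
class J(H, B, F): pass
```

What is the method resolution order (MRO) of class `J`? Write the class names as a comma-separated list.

J, H, B, F, C, O, K, E, object

L[J] = J + merge(L[H], L[B], L[F], [H B F])
  take H:  [H K object] + [B O K object] + [F C O K E object] + [H B F]
  take B:  [K object] + [B O K object] + [F C O K E object] + [B F]
  take F:  [K object] + [O K object] + [F C O K E object] + [F]
  take C:  [K object] + [O K object] + [C O K E object]
  take O:  [K object] + [O K object] + [O K E object]
  take K:  [K object] + [K object] + [K E object]
  take E:  [object] + [object] + [E object]
  take object:  [object] + [object] + [object]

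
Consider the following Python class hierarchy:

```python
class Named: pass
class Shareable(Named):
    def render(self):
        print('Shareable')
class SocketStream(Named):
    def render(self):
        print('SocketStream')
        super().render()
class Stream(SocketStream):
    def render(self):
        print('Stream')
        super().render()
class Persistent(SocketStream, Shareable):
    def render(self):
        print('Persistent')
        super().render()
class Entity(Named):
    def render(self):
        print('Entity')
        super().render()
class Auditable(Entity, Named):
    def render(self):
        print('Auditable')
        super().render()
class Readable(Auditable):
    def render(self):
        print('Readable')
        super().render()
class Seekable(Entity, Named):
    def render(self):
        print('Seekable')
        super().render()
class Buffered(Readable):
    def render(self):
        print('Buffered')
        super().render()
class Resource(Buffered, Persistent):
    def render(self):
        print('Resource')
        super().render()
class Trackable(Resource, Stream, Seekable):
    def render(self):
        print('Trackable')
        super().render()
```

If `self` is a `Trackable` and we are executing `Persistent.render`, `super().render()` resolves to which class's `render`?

L[Trackable] = Trackable + merge(L[Resource], L[Stream], L[Seekable], [Resource Stream Seekable])
  take Resource:  [Resource Buffered Readable Auditable Entity Persistent SocketStream Shareable Named object] + [Stream SocketStream Named object] + [Seekable Entity Named object] + [Resource Stream Seekable]
  take Buffered:  [Buffered Readable Auditable Entity Persistent SocketStream Shareable Named object] + [Stream SocketStream Named object] + [Seekable Entity Named object] + [Stream Seekable]
  take Readable:  [Readable Auditable Entity Persistent SocketStream Shareable Named object] + [Stream SocketStream Named object] + [Seekable Entity Named object] + [Stream Seekable]
  take Auditable:  [Auditable Entity Persistent SocketStream Shareable Named object] + [Stream SocketStream Named object] + [Seekable Entity Named object] + [Stream Seekable]
  take Stream:  [Entity Persistent SocketStream Shareable Named object] + [Stream SocketStream Named object] + [Seekable Entity Named object] + [Stream Seekable]
  take Seekable:  [Entity Persistent SocketStream Shareable Named object] + [SocketStream Named object] + [Seekable Entity Named object] + [Seekable]
  take Entity:  [Entity Persistent SocketStream Shareable Named object] + [SocketStream Named object] + [Entity Named object]
  take Persistent:  [Persistent SocketStream Shareable Named object] + [SocketStream Named object] + [Named object]
  take SocketStream:  [SocketStream Shareable Named object] + [SocketStream Named object] + [Named object]
  take Shareable:  [Shareable Named object] + [Named object] + [Named object]
  take Named:  [Named object] + [Named object] + [Named object]
  take object:  [object] + [object] + [object]
MRO: Trackable Resource Buffered Readable Auditable Stream Seekable Entity Persistent SocketStream Shareable Named object
super() in Persistent.render on a Trackable instance goes to the class after Persistent in Trackable's MRO: SocketStream.

SocketStream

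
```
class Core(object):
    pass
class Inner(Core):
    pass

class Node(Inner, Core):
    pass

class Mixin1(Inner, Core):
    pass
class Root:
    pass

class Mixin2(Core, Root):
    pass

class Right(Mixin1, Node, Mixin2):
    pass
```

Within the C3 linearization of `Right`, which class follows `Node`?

L[Right] = Right + merge(L[Mixin1], L[Node], L[Mixin2], [Mixin1 Node Mixin2])
  take Mixin1:  [Mixin1 Inner Core object] + [Node Inner Core object] + [Mixin2 Core Root object] + [Mixin1 Node Mixin2]
  take Node:  [Inner Core object] + [Node Inner Core object] + [Mixin2 Core Root object] + [Node Mixin2]
  take Inner:  [Inner Core object] + [Inner Core object] + [Mixin2 Core Root object] + [Mixin2]
  take Mixin2:  [Core object] + [Core object] + [Mixin2 Core Root object] + [Mixin2]
  take Core:  [Core object] + [Core object] + [Core Root object]
  take Root:  [object] + [object] + [Root object]
  take object:  [object] + [object] + [object]
MRO: Right Mixin1 Node Inner Mixin2 Core Root object
Node is at position 2; next is Inner.

Inner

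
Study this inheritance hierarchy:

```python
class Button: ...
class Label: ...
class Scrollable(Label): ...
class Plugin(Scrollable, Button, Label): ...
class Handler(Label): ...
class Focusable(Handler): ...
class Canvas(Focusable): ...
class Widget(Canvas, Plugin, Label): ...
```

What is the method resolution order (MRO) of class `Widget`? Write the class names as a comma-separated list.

L[Widget] = Widget + merge(L[Canvas], L[Plugin], L[Label], [Canvas Plugin Label])
  take Canvas:  [Canvas Focusable Handler Label object] + [Plugin Scrollable Button Label object] + [Label object] + [Canvas Plugin Label]
  take Focusable:  [Focusable Handler Label object] + [Plugin Scrollable Button Label object] + [Label object] + [Plugin Label]
  take Handler:  [Handler Label object] + [Plugin Scrollable Button Label object] + [Label object] + [Plugin Label]
  take Plugin:  [Label object] + [Plugin Scrollable Button Label object] + [Label object] + [Plugin Label]
  take Scrollable:  [Label object] + [Scrollable Button Label object] + [Label object] + [Label]
  take Button:  [Label object] + [Button Label object] + [Label object] + [Label]
  take Label:  [Label object] + [Label object] + [Label object] + [Label]
  take object:  [object] + [object] + [object]

Widget, Canvas, Focusable, Handler, Plugin, Scrollable, Button, Label, object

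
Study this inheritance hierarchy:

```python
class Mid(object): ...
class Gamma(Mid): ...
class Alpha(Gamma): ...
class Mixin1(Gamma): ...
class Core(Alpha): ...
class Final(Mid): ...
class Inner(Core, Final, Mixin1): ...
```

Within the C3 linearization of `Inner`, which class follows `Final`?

L[Inner] = Inner + merge(L[Core], L[Final], L[Mixin1], [Core Final Mixin1])
  take Core:  [Core Alpha Gamma Mid object] + [Final Mid object] + [Mixin1 Gamma Mid object] + [Core Final Mixin1]
  take Alpha:  [Alpha Gamma Mid object] + [Final Mid object] + [Mixin1 Gamma Mid object] + [Final Mixin1]
  take Final:  [Gamma Mid object] + [Final Mid object] + [Mixin1 Gamma Mid object] + [Final Mixin1]
  take Mixin1:  [Gamma Mid object] + [Mid object] + [Mixin1 Gamma Mid object] + [Mixin1]
  take Gamma:  [Gamma Mid object] + [Mid object] + [Gamma Mid object]
  take Mid:  [Mid object] + [Mid object] + [Mid object]
  take object:  [object] + [object] + [object]
MRO: Inner Core Alpha Final Mixin1 Gamma Mid object
Final is at position 3; next is Mixin1.

Mixin1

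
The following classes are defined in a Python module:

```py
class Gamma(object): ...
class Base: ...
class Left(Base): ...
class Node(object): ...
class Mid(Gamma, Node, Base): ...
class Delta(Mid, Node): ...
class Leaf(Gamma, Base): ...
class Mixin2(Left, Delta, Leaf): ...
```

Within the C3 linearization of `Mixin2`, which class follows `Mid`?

Leaf

L[Mixin2] = Mixin2 + merge(L[Left], L[Delta], L[Leaf], [Left Delta Leaf])
  take Left:  [Left Base object] + [Delta Mid Gamma Node Base object] + [Leaf Gamma Base object] + [Left Delta Leaf]
  take Delta:  [Base object] + [Delta Mid Gamma Node Base object] + [Leaf Gamma Base object] + [Delta Leaf]
  take Mid:  [Base object] + [Mid Gamma Node Base object] + [Leaf Gamma Base object] + [Leaf]
  take Leaf:  [Base object] + [Gamma Node Base object] + [Leaf Gamma Base object] + [Leaf]
  take Gamma:  [Base object] + [Gamma Node Base object] + [Gamma Base object]
  take Node:  [Base object] + [Node Base object] + [Base object]
  take Base:  [Base object] + [Base object] + [Base object]
  take object:  [object] + [object] + [object]
MRO: Mixin2 Left Delta Mid Leaf Gamma Node Base object
Mid is at position 3; next is Leaf.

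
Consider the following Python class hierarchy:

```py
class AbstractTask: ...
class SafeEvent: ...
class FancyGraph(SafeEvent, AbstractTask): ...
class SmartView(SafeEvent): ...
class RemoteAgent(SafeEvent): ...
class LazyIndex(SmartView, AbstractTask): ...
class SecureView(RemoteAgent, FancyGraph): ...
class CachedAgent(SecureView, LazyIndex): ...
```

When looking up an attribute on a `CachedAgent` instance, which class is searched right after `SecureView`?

RemoteAgent

L[CachedAgent] = CachedAgent + merge(L[SecureView], L[LazyIndex], [SecureView LazyIndex])
  take SecureView:  [SecureView RemoteAgent FancyGraph SafeEvent AbstractTask object] + [LazyIndex SmartView SafeEvent AbstractTask object] + [SecureView LazyIndex]
  take RemoteAgent:  [RemoteAgent FancyGraph SafeEvent AbstractTask object] + [LazyIndex SmartView SafeEvent AbstractTask object] + [LazyIndex]
  take FancyGraph:  [FancyGraph SafeEvent AbstractTask object] + [LazyIndex SmartView SafeEvent AbstractTask object] + [LazyIndex]
  take LazyIndex:  [SafeEvent AbstractTask object] + [LazyIndex SmartView SafeEvent AbstractTask object] + [LazyIndex]
  take SmartView:  [SafeEvent AbstractTask object] + [SmartView SafeEvent AbstractTask object]
  take SafeEvent:  [SafeEvent AbstractTask object] + [SafeEvent AbstractTask object]
  take AbstractTask:  [AbstractTask object] + [AbstractTask object]
  take object:  [object] + [object]
MRO: CachedAgent SecureView RemoteAgent FancyGraph LazyIndex SmartView SafeEvent AbstractTask object
SecureView is at position 1; next is RemoteAgent.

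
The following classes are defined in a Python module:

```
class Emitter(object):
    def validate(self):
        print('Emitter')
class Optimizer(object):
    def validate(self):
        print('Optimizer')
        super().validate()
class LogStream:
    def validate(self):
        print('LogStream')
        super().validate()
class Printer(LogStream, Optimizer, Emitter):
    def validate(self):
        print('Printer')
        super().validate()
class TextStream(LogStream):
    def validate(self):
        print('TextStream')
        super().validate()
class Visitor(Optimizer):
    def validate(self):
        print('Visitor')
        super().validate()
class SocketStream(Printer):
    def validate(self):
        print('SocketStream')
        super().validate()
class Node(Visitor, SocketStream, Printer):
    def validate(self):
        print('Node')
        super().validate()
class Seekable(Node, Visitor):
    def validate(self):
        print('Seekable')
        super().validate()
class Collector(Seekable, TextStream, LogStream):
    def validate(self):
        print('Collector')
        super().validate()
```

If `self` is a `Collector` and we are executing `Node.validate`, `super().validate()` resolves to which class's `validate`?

Visitor

L[Collector] = Collector + merge(L[Seekable], L[TextStream], L[LogStream], [Seekable TextStream LogStream])
  take Seekable:  [Seekable Node Visitor SocketStream Printer LogStream Optimizer Emitter object] + [TextStream LogStream object] + [LogStream object] + [Seekable TextStream LogStream]
  take Node:  [Node Visitor SocketStream Printer LogStream Optimizer Emitter object] + [TextStream LogStream object] + [LogStream object] + [TextStream LogStream]
  take Visitor:  [Visitor SocketStream Printer LogStream Optimizer Emitter object] + [TextStream LogStream object] + [LogStream object] + [TextStream LogStream]
  take SocketStream:  [SocketStream Printer LogStream Optimizer Emitter object] + [TextStream LogStream object] + [LogStream object] + [TextStream LogStream]
  take Printer:  [Printer LogStream Optimizer Emitter object] + [TextStream LogStream object] + [LogStream object] + [TextStream LogStream]
  take TextStream:  [LogStream Optimizer Emitter object] + [TextStream LogStream object] + [LogStream object] + [TextStream LogStream]
  take LogStream:  [LogStream Optimizer Emitter object] + [LogStream object] + [LogStream object] + [LogStream]
  take Optimizer:  [Optimizer Emitter object] + [object] + [object]
  take Emitter:  [Emitter object] + [object] + [object]
  take object:  [object] + [object] + [object]
MRO: Collector Seekable Node Visitor SocketStream Printer TextStream LogStream Optimizer Emitter object
super() in Node.validate on a Collector instance goes to the class after Node in Collector's MRO: Visitor.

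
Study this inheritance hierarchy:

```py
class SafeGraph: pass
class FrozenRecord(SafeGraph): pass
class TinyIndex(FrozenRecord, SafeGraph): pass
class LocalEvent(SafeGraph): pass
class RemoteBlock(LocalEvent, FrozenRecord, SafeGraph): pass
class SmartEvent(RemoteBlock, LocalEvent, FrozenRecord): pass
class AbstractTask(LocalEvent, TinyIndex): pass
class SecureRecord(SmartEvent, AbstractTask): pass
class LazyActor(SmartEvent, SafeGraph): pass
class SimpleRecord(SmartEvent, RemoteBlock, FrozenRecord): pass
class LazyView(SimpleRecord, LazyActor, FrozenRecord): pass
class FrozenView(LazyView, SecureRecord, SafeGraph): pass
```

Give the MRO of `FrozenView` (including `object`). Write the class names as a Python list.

[FrozenView, LazyView, SimpleRecord, LazyActor, SecureRecord, SmartEvent, RemoteBlock, AbstractTask, LocalEvent, TinyIndex, FrozenRecord, SafeGraph, object]

L[FrozenView] = FrozenView + merge(L[LazyView], L[SecureRecord], L[SafeGraph], [LazyView SecureRecord SafeGraph])
  take LazyView:  [LazyView SimpleRecord LazyActor SmartEvent RemoteBlock LocalEvent FrozenRecord SafeGraph object] + [SecureRecord SmartEvent RemoteBlock AbstractTask LocalEvent TinyIndex FrozenRecord SafeGraph object] + [SafeGraph object] + [LazyView SecureRecord SafeGraph]
  take SimpleRecord:  [SimpleRecord LazyActor SmartEvent RemoteBlock LocalEvent FrozenRecord SafeGraph object] + [SecureRecord SmartEvent RemoteBlock AbstractTask LocalEvent TinyIndex FrozenRecord SafeGraph object] + [SafeGraph object] + [SecureRecord SafeGraph]
  take LazyActor:  [LazyActor SmartEvent RemoteBlock LocalEvent FrozenRecord SafeGraph object] + [SecureRecord SmartEvent RemoteBlock AbstractTask LocalEvent TinyIndex FrozenRecord SafeGraph object] + [SafeGraph object] + [SecureRecord SafeGraph]
  take SecureRecord:  [SmartEvent RemoteBlock LocalEvent FrozenRecord SafeGraph object] + [SecureRecord SmartEvent RemoteBlock AbstractTask LocalEvent TinyIndex FrozenRecord SafeGraph object] + [SafeGraph object] + [SecureRecord SafeGraph]
  take SmartEvent:  [SmartEvent RemoteBlock LocalEvent FrozenRecord SafeGraph object] + [SmartEvent RemoteBlock AbstractTask LocalEvent TinyIndex FrozenRecord SafeGraph object] + [SafeGraph object] + [SafeGraph]
  take RemoteBlock:  [RemoteBlock LocalEvent FrozenRecord SafeGraph object] + [RemoteBlock AbstractTask LocalEvent TinyIndex FrozenRecord SafeGraph object] + [SafeGraph object] + [SafeGraph]
  take AbstractTask:  [LocalEvent FrozenRecord SafeGraph object] + [AbstractTask LocalEvent TinyIndex FrozenRecord SafeGraph object] + [SafeGraph object] + [SafeGraph]
  take LocalEvent:  [LocalEvent FrozenRecord SafeGraph object] + [LocalEvent TinyIndex FrozenRecord SafeGraph object] + [SafeGraph object] + [SafeGraph]
  take TinyIndex:  [FrozenRecord SafeGraph object] + [TinyIndex FrozenRecord SafeGraph object] + [SafeGraph object] + [SafeGraph]
  take FrozenRecord:  [FrozenRecord SafeGraph object] + [FrozenRecord SafeGraph object] + [SafeGraph object] + [SafeGraph]
  take SafeGraph:  [SafeGraph object] + [SafeGraph object] + [SafeGraph object] + [SafeGraph]
  take object:  [object] + [object] + [object]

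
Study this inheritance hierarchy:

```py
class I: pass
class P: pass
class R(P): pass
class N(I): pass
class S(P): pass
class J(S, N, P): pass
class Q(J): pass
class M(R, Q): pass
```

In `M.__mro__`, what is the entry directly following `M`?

R

L[M] = M + merge(L[R], L[Q], [R Q])
  take R:  [R P object] + [Q J S N P I object] + [R Q]
  take Q:  [P object] + [Q J S N P I object] + [Q]
  take J:  [P object] + [J S N P I object]
  take S:  [P object] + [S N P I object]
  take N:  [P object] + [N P I object]
  take P:  [P object] + [P I object]
  take I:  [object] + [I object]
  take object:  [object] + [object]
MRO: M R Q J S N P I object
M is at position 0; next is R.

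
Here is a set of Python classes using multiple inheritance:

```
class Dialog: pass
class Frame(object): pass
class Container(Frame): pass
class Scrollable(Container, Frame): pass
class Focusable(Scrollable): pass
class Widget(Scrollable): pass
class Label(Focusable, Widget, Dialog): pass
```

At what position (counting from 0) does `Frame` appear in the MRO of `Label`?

5

L[Label] = Label + merge(L[Focusable], L[Widget], L[Dialog], [Focusable Widget Dialog])
  take Focusable:  [Focusable Scrollable Container Frame object] + [Widget Scrollable Container Frame object] + [Dialog object] + [Focusable Widget Dialog]
  take Widget:  [Scrollable Container Frame object] + [Widget Scrollable Container Frame object] + [Dialog object] + [Widget Dialog]
  take Scrollable:  [Scrollable Container Frame object] + [Scrollable Container Frame object] + [Dialog object] + [Dialog]
  take Container:  [Container Frame object] + [Container Frame object] + [Dialog object] + [Dialog]
  take Frame:  [Frame object] + [Frame object] + [Dialog object] + [Dialog]
  take Dialog:  [object] + [object] + [Dialog object] + [Dialog]
  take object:  [object] + [object] + [object]
MRO: Label Focusable Widget Scrollable Container Frame Dialog object
Frame sits at index 5.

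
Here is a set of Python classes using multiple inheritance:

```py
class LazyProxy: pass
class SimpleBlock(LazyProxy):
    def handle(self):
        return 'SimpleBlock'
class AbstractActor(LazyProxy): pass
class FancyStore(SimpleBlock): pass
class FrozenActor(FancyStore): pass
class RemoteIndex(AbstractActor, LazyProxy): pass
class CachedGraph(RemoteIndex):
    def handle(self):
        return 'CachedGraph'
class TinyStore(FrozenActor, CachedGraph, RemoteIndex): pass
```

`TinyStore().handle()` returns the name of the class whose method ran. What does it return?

L[TinyStore] = TinyStore + merge(L[FrozenActor], L[CachedGraph], L[RemoteIndex], [FrozenActor CachedGraph RemoteIndex])
  take FrozenActor:  [FrozenActor FancyStore SimpleBlock LazyProxy object] + [CachedGraph RemoteIndex AbstractActor LazyProxy object] + [RemoteIndex AbstractActor LazyProxy object] + [FrozenActor CachedGraph RemoteIndex]
  take FancyStore:  [FancyStore SimpleBlock LazyProxy object] + [CachedGraph RemoteIndex AbstractActor LazyProxy object] + [RemoteIndex AbstractActor LazyProxy object] + [CachedGraph RemoteIndex]
  take SimpleBlock:  [SimpleBlock LazyProxy object] + [CachedGraph RemoteIndex AbstractActor LazyProxy object] + [RemoteIndex AbstractActor LazyProxy object] + [CachedGraph RemoteIndex]
  take CachedGraph:  [LazyProxy object] + [CachedGraph RemoteIndex AbstractActor LazyProxy object] + [RemoteIndex AbstractActor LazyProxy object] + [CachedGraph RemoteIndex]
  take RemoteIndex:  [LazyProxy object] + [RemoteIndex AbstractActor LazyProxy object] + [RemoteIndex AbstractActor LazyProxy object] + [RemoteIndex]
  take AbstractActor:  [LazyProxy object] + [AbstractActor LazyProxy object] + [AbstractActor LazyProxy object]
  take LazyProxy:  [LazyProxy object] + [LazyProxy object] + [LazyProxy object]
  take object:  [object] + [object] + [object]
MRO: TinyStore FrozenActor FancyStore SimpleBlock CachedGraph RemoteIndex AbstractActor LazyProxy object
handle is defined in: CachedGraph, SimpleBlock. First along the MRO is SimpleBlock.

SimpleBlock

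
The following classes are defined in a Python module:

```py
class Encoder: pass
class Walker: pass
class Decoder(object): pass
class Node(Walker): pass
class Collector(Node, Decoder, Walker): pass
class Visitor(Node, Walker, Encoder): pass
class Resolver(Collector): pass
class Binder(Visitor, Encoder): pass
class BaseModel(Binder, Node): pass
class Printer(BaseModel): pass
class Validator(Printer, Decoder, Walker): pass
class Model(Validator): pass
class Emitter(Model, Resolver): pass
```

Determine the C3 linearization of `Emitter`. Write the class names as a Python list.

L[Emitter] = Emitter + merge(L[Model], L[Resolver], [Model Resolver])
  take Model:  [Model Validator Printer BaseModel Binder Visitor Node Decoder Walker Encoder object] + [Resolver Collector Node Decoder Walker object] + [Model Resolver]
  take Validator:  [Validator Printer BaseModel Binder Visitor Node Decoder Walker Encoder object] + [Resolver Collector Node Decoder Walker object] + [Resolver]
  take Printer:  [Printer BaseModel Binder Visitor Node Decoder Walker Encoder object] + [Resolver Collector Node Decoder Walker object] + [Resolver]
  take BaseModel:  [BaseModel Binder Visitor Node Decoder Walker Encoder object] + [Resolver Collector Node Decoder Walker object] + [Resolver]
  take Binder:  [Binder Visitor Node Decoder Walker Encoder object] + [Resolver Collector Node Decoder Walker object] + [Resolver]
  take Visitor:  [Visitor Node Decoder Walker Encoder object] + [Resolver Collector Node Decoder Walker object] + [Resolver]
  take Resolver:  [Node Decoder Walker Encoder object] + [Resolver Collector Node Decoder Walker object] + [Resolver]
  take Collector:  [Node Decoder Walker Encoder object] + [Collector Node Decoder Walker object]
  take Node:  [Node Decoder Walker Encoder object] + [Node Decoder Walker object]
  take Decoder:  [Decoder Walker Encoder object] + [Decoder Walker object]
  take Walker:  [Walker Encoder object] + [Walker object]
  take Encoder:  [Encoder object] + [object]
  take object:  [object] + [object]

[Emitter, Model, Validator, Printer, BaseModel, Binder, Visitor, Resolver, Collector, Node, Decoder, Walker, Encoder, object]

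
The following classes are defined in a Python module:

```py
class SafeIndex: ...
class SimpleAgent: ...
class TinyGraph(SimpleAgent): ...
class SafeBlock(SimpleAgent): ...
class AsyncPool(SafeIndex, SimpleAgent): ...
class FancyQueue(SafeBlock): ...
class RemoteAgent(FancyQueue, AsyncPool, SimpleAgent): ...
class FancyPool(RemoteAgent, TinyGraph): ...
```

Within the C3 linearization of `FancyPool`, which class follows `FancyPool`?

L[FancyPool] = FancyPool + merge(L[RemoteAgent], L[TinyGraph], [RemoteAgent TinyGraph])
  take RemoteAgent:  [RemoteAgent FancyQueue SafeBlock AsyncPool SafeIndex SimpleAgent object] + [TinyGraph SimpleAgent object] + [RemoteAgent TinyGraph]
  take FancyQueue:  [FancyQueue SafeBlock AsyncPool SafeIndex SimpleAgent object] + [TinyGraph SimpleAgent object] + [TinyGraph]
  take SafeBlock:  [SafeBlock AsyncPool SafeIndex SimpleAgent object] + [TinyGraph SimpleAgent object] + [TinyGraph]
  take AsyncPool:  [AsyncPool SafeIndex SimpleAgent object] + [TinyGraph SimpleAgent object] + [TinyGraph]
  take SafeIndex:  [SafeIndex SimpleAgent object] + [TinyGraph SimpleAgent object] + [TinyGraph]
  take TinyGraph:  [SimpleAgent object] + [TinyGraph SimpleAgent object] + [TinyGraph]
  take SimpleAgent:  [SimpleAgent object] + [SimpleAgent object]
  take object:  [object] + [object]
MRO: FancyPool RemoteAgent FancyQueue SafeBlock AsyncPool SafeIndex TinyGraph SimpleAgent object
FancyPool is at position 0; next is RemoteAgent.

RemoteAgent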